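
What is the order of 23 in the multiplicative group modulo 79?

ord(23) | φ(79) = 79 − 1 = 78 = 2 · 3 · 13.
Divisors of 78: 1, 2, 3, 6, 13, 26, 39, 78.
Test each divisor d:
23^1 ≡ 23 (mod 79)
23^2 ≡ 55 (mod 79)
23^3 ≡ 1 (mod 79) ✓
Therefore the multiplicative order of 23 modulo 79 is 3.

3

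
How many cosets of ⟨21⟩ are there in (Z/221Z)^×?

48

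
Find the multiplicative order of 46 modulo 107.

106

Since 46 ∈ (Z/107Z)^×, its order divides φ(107) = 107 − 1 = 106 = 2 · 53.
Divisors of 106: 1, 2, 53, 106.
Compute 46^d (mod 107) for the divisors d until we hit 1:
46^1 ≡ 46
46^2 ≡ 83
46^53 ≡ 106
46^106 ≡ 1
Therefore the multiplicative order of 46 modulo 107 is 106.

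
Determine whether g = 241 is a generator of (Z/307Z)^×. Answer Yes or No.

Yes

φ(307) = 307 − 1 = 306 = 2 · 3^2 · 17.
It suffices to check that the order of 241 is not a proper divisor of 306: compute 241^(306/q) for q ∈ {2, 3, 17}.
241^153 ≡ 306 (mod 307)  [q = 2: ≢ 1 ✓]
241^102 ≡ 289 (mod 307)  [q = 3: ≢ 1 ✓]
241^18 ≡ 273 (mod 307)  [q = 17: ≢ 1 ✓]
Every test exponent gives a nontrivial residue, hence 241 generates the full group.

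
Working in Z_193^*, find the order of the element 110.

The order of 110 must divide φ(193) = 193 − 1 = 192 = 2^6 · 3.
Divisors of 192: 1, 2, 3, 4, 6, 8, 12, 16, 24, 32, 48, 64, 96, 192.
Compute 110^d (mod 193) for the divisors d until we hit 1:
110^1 ≡ 110
110^2 ≡ 134
110^3 ≡ 72
110^4 ≡ 7
110^6 ≡ 166
110^8 ≡ 49
110^12 ≡ 150
110^16 ≡ 85
110^24 ≡ 112
110^32 ≡ 84
110^48 ≡ 192
110^64 ≡ 108
110^96 ≡ 1
The smallest such exponent is 96, so the order of 110 is 96.

96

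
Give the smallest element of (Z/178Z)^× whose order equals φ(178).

3

φ(178) = φ(2)·φ(89) = 1·88 = 88 = 2^3 · 11.
g is a primitive root iff g^(88/q) ≢ 1 (mod 178) for each prime q ∈ {2, 11}.
g = 2: gcd(2, 178) = 2 > 1, not a unit — skip.
g = 3: 3^44 ≡ 177; 3^8 ≡ 153 — none is 1, so 3 is a primitive root.
The smallest primitive root modulo 178 is 3.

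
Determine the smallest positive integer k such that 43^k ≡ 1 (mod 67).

22

By Lagrange's theorem, ord_67(43) divides φ(67) = 67 − 1 = 66 = 2 · 3 · 11.
Divisors of 66: 1, 2, 3, 6, 11, 22, 33, 66.
Compute 43^d (mod 67) for the divisors d until we hit 1:
43^1 ≡ 43 (mod 67)
43^2 ≡ 40 (mod 67)
43^3 ≡ 45 (mod 67)
43^6 ≡ 15 (mod 67)
43^11 ≡ 66 (mod 67)
43^22 ≡ 1 (mod 67) ✓
Therefore the multiplicative order of 43 modulo 67 is 22.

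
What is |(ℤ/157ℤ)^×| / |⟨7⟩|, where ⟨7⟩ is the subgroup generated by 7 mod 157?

3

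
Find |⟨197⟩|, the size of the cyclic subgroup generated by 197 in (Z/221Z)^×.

The order of 197 must divide φ(221) = φ(13·17) = (13−1)·(17−1) = 12·16 = 192 = 2^6 · 3.
Divisors of 192: 1, 2, 3, 4, 6, 8, 12, 16, 24, 32, 48, 64, 96, 192.
Evaluate successive powers at the divisors of 192:
197^1 ≡ 197
197^2 ≡ 134
197^3 ≡ 99
197^4 ≡ 55
197^6 ≡ 77
197^8 ≡ 152
197^12 ≡ 183
197^16 ≡ 120
197^24 ≡ 118
197^32 ≡ 35
197^48 ≡ 1
Therefore the multiplicative order of 197 modulo 221 is 48.

48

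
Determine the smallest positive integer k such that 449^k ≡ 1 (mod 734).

ord(449) | φ(734) = φ(2)·φ(367) = 1·366 = 366 = 2 · 3 · 61.
Divisors of 366: 1, 2, 3, 6, 61, 122, 183, 366.
Evaluate successive powers at the divisors of 366:
449^1 ≡ 449
449^2 ≡ 485
449^3 ≡ 501
449^6 ≡ 707
449^61 ≡ 283
449^122 ≡ 83
449^183 ≡ 1
The smallest such exponent is 183, so the order of 449 is 183.

183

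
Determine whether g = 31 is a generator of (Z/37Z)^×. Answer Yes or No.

No

φ(37) = 37 − 1 = 36 = 2^2 · 3^2.
31 is a primitive root mod 37 iff 31^(φ(37)/q) ≢ 1 for every prime q | φ(37), i.e. q ∈ {2, 3}.
31^18 ≡ 36 (mod 37)  [q = 2: ≢ 1 ✓]
31^12 ≡ 1 (mod 37)  [q = 3: ≡ 1 ✗]
31^12 ≡ 1 shows ord(31) | 12, strictly less than φ(37); not a primitive root.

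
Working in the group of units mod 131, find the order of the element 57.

Since 57 ∈ (Z/131Z)^×, its order divides φ(131) = 131 − 1 = 130 = 2 · 5 · 13.
Divisors of 130: 1, 2, 5, 10, 13, 26, 65, 130.
Check 57^d mod 131 for each divisor in increasing order:
57^1 ≡ 57 (mod 131)
57^2 ≡ 105 (mod 131)
57^5 ≡ 18 (mod 131)
57^10 ≡ 62 (mod 131)
57^13 ≡ 78 (mod 131)
57^26 ≡ 58 (mod 131)
57^65 ≡ 130 (mod 131)
57^130 ≡ 1 (mod 131) ✓
Hence ord(57) = 130.

130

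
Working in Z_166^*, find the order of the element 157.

82

The order of 157 must divide φ(166) = φ(2)·φ(83) = 1·82 = 82 = 2 · 41.
Divisors of 82: 1, 2, 41, 82.
Evaluate successive powers at the divisors of 82:
157^1 ≡ 157
157^2 ≡ 81
157^41 ≡ 165
157^82 ≡ 1
The smallest such exponent is 82, so the order of 157 is 82.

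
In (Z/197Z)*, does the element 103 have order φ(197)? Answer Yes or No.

Yes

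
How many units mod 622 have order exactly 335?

0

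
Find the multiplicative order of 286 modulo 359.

The order of 286 must divide φ(359) = 359 − 1 = 358 = 2 · 179.
Divisors of 358: 1, 2, 179, 358.
Check 286^d mod 359 for each divisor in increasing order:
286^1 ≡ 286 (mod 359)
286^2 ≡ 303 (mod 359)
286^179 ≡ 358 (mod 359)
286^358 ≡ 1 (mod 359) ✓
So ord_359(286) = 358.

358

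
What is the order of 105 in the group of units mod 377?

28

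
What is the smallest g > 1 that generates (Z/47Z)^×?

5

φ(47) = 47 − 1 = 46 = 2 · 23.
Test candidates g = 2, 3, … against the prime factors q ∈ {2, 23} of φ(47): g is a generator iff g^(46/q) ≢ 1 for every such q.
g = 2: 2^23 ≡ 1 — hits 1, so not a primitive root.
g = 3: 3^23 ≡ 1 — hits 1, so not a primitive root.
g = 4: 4^23 ≡ 1 — hits 1, so not a primitive root.
g = 5: 5^23 ≡ 46; 5^2 ≡ 25 — none is 1, so 5 is a primitive root.
The smallest primitive root modulo 47 is 5.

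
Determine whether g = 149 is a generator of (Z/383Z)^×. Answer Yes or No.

No

φ(383) = 383 − 1 = 382 = 2 · 191.
Test 149^(382/q) mod 383 for each prime factor q of 382:
149^191 ≡ 1 (mod 383)  [q = 2: ≡ 1 ✗]
149^2 ≡ 370 (mod 383)  [q = 191: ≢ 1 ✓]
The check at q = 2 fails, so 149 generates a proper subgroup.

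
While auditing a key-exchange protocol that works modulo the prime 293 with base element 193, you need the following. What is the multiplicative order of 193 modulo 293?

By Lagrange's theorem, ord_293(193) divides φ(293) = 293 − 1 = 292 = 2^2 · 73.
Divisors of 292: 1, 2, 4, 73, 146, 292.
Check 193^d mod 293 for each divisor in increasing order:
193^1 ≡ 193 (mod 293)
193^2 ≡ 38 (mod 293)
193^4 ≡ 272 (mod 293)
193^73 ≡ 292 (mod 293)
193^146 ≡ 1 (mod 293) ✓
Therefore the multiplicative order of 193 modulo 293 is 146.

146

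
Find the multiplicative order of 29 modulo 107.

53

ord(29) | φ(107) = 107 − 1 = 106 = 2 · 53.
Divisors of 106: 1, 2, 53, 106.
Check 29^d mod 107 for each divisor in increasing order:
29^1 ≡ 29 (mod 107)
29^2 ≡ 92 (mod 107)
29^53 ≡ 1 (mod 107) ✓
So ord_107(29) = 53.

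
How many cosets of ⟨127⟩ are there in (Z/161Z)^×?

12

Since 127 ∈ (Z/161Z)^×, its order divides φ(161) = φ(7·23) = (7−1)·(23−1) = 6·22 = 132 = 2^2 · 3 · 11.
Divisors of 132: 1, 2, 3, 4, 6, 11, 12, 22, 33, 44, 66, 132.
Evaluate successive powers at the divisors of 132:
127^1 ≡ 127 (mod 161)
127^2 ≡ 29 (mod 161)
127^3 ≡ 141 (mod 161)
127^4 ≡ 36 (mod 161)
127^6 ≡ 78 (mod 161)
127^11 ≡ 1 (mod 161) ✓
The order of 127 is 11, so the subgroup it generates has 11 elements.
Index = |(Z/161Z)^×| / |⟨127⟩| = 132 / 11 = 12.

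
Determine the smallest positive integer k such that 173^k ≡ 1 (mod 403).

30

The order of 173 must divide φ(403) = φ(13·31) = (13−1)·(31−1) = 12·30 = 360 = 2^3 · 3^2 · 5.
Divisors of 360: 1, 2, 3, 4, 5, 6, 8, 9, 10, 12, 15, 18, 20, 24, 30, 36, 40, 45, 60, 72, 90, 120, 180, 360.
Check 173^d mod 403 for each divisor in increasing order:
173^1 ≡ 173
173^2 ≡ 107
173^3 ≡ 376
173^4 ≡ 165
173^5 ≡ 335
173^6 ≡ 326
173^8 ≡ 224
173^9 ≡ 64
173^10 ≡ 191
173^12 ≡ 287
173^15 ≡ 311
173^18 ≡ 66
173^20 ≡ 211
173^24 ≡ 157
173^30 ≡ 1
So ord_403(173) = 30.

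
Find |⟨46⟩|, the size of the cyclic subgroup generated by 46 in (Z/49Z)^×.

Since 46 ∈ (Z/49Z)^×, its order divides φ(49) = φ(7^2) = 7·(7−1) = 42 = 2 · 3 · 7.
Divisors of 42: 1, 2, 3, 6, 7, 14, 21, 42.
Compute 46^d (mod 49) for the divisors d until we hit 1:
46^1 ≡ 46 (mod 49)
46^2 ≡ 9 (mod 49)
46^3 ≡ 22 (mod 49)
46^6 ≡ 43 (mod 49)
46^7 ≡ 18 (mod 49)
46^14 ≡ 30 (mod 49)
46^21 ≡ 1 (mod 49) ✓
So ord_49(46) = 21.

21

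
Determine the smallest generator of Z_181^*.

2

φ(181) = 181 − 1 = 180 = 2^2 · 3^2 · 5.
g is a primitive root iff g^(180/q) ≢ 1 (mod 181) for each prime q ∈ {2, 3, 5}.
g = 2: 2^90 ≡ 180; 2^60 ≡ 48; 2^36 ≡ 59 — none is 1, so 2 is a primitive root.
The smallest primitive root modulo 181 is 2.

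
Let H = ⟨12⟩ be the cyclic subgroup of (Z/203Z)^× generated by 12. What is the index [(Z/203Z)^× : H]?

ord(12) | φ(203) = φ(7·29) = (7−1)·(29−1) = 6·28 = 168 = 2^3 · 3 · 7.
Divisors of 168: 1, 2, 3, 4, 6, 7, 8, 12, 14, 21, 24, 28, 42, 56, 84, 168.
Test each divisor d:
12^1 ≡ 12
12^2 ≡ 144
12^3 ≡ 104
12^4 ≡ 30
12^6 ≡ 57
12^7 ≡ 75
12^8 ≡ 88
12^12 ≡ 1
So ord_203(12) = 12, hence |⟨12⟩| = 12.
The index is φ(203) / ord(12) = 168 / 12 = 14.

14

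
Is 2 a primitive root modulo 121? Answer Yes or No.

φ(121) = φ(11^2) = 11·(11−1) = 110 = 2 · 5 · 11.
2 is a primitive root mod 121 iff 2^(φ(121)/q) ≢ 1 for every prime q | φ(121), i.e. q ∈ {2, 5, 11}.
2^55 ≡ 120 (mod 121)  [q = 2: ≢ 1 ✓]
2^22 ≡ 81 (mod 121)  [q = 5: ≢ 1 ✓]
2^10 ≡ 56 (mod 121)  [q = 11: ≢ 1 ✓]
Every test exponent gives a nontrivial residue, hence 2 generates the full group.

Yes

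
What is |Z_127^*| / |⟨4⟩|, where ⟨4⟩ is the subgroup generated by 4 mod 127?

18

By Lagrange's theorem, ord_127(4) divides φ(127) = 127 − 1 = 126 = 2 · 3^2 · 7.
Divisors of 126: 1, 2, 3, 6, 7, 9, 14, 18, 21, 42, 63, 126.
Compute 4^d (mod 127) for the divisors d until we hit 1:
4^1 ≡ 4
4^2 ≡ 16
4^3 ≡ 64
4^6 ≡ 32
4^7 ≡ 1
The order of 4 is 7, so the subgroup it generates has 7 elements.
Index = |(Z/127Z)^×| / |⟨4⟩| = 126 / 7 = 18.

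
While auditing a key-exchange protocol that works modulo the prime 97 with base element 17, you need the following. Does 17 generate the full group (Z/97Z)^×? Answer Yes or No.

φ(97) = 97 − 1 = 96 = 2^5 · 3.
17 is a primitive root mod 97 iff 17^(φ(97)/q) ≢ 1 for every prime q | φ(97), i.e. q ∈ {2, 3}.
17^48 ≡ 96 (mod 97)  [q = 2: ≢ 1 ✓]
17^32 ≡ 61 (mod 97)  [q = 3: ≢ 1 ✓]
None equal 1, so ord_97(17) = 96: 17 is a primitive root.

Yes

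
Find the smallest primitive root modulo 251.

6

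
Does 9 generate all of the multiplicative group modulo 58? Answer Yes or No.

No

φ(58) = φ(2)·φ(29) = 1·28 = 28 = 2^2 · 7.
An element g generates (Z/58Z)^× iff g^(28/q) ≢ 1 (mod 58) for each prime q ∈ {2, 7}.
9^14 ≡ 1 (mod 58)  [q = 2: ≡ 1 ✗]
9^4 ≡ 7 (mod 58)  [q = 7: ≢ 1 ✓]
Since 9^14 ≡ 1, the order of 9 divides 14 < 28, so 9 is not a primitive root.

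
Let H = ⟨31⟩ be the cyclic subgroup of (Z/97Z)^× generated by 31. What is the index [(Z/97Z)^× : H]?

2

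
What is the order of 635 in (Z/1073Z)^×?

By Lagrange's theorem, ord_1073(635) divides φ(1073) = φ(29·37) = (29−1)·(37−1) = 28·36 = 1008 = 2^4 · 3^2 · 7.
Divisors of 1008: 1, 2, 3, 4, 6, 7, 8, 9, 12, 14, 16, 18, 21, 24, 28, 36, 42, 48, 56, 63, 72, 84, 112, 126, 144, 168, 252, 336, 504, 1008.
Test each divisor d:
635^1 ≡ 635 (mod 1073)
635^2 ≡ 850 (mod 1073)
635^3 ≡ 31 (mod 1073)
635^4 ≡ 371 (mod 1073)
635^6 ≡ 961 (mod 1073)
635^7 ≡ 771 (mod 1073)
635^8 ≡ 297 (mod 1073)
635^9 ≡ 820 (mod 1073)
635^12 ≡ 741 (mod 1073)
635^14 ≡ 1072 (mod 1073)
635^16 ≡ 223 (mod 1073)
635^18 ≡ 702 (mod 1073)
635^21 ≡ 302 (mod 1073)
635^24 ≡ 778 (mod 1073)
635^28 ≡ 1 (mod 1073) ✓
Therefore the multiplicative order of 635 modulo 1073 is 28.

28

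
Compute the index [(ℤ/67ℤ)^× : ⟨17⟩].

The order of 17 must divide φ(67) = 67 − 1 = 66 = 2 · 3 · 11.
Divisors of 66: 1, 2, 3, 6, 11, 22, 33, 66.
Evaluate successive powers at the divisors of 66:
17^1 ≡ 17 (mod 67)
17^2 ≡ 21 (mod 67)
17^3 ≡ 22 (mod 67)
17^6 ≡ 15 (mod 67)
17^11 ≡ 29 (mod 67)
17^22 ≡ 37 (mod 67)
17^33 ≡ 1 (mod 67) ✓
The order of 17 is 33, so the subgroup it generates has 33 elements.
Index = |(Z/67Z)^×| / |⟨17⟩| = 66 / 33 = 2.

2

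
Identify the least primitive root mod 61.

φ(61) = 61 − 1 = 60 = 2^2 · 3 · 5.
g is a primitive root iff g^(60/q) ≢ 1 (mod 61) for each prime q ∈ {2, 3, 5}.
g = 2: 2^30 ≡ 60; 2^20 ≡ 47; 2^12 ≡ 9 — none is 1, so 2 is a primitive root.
The smallest primitive root modulo 61 is 2.

2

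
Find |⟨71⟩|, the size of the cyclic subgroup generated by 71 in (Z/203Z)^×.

14

By Lagrange's theorem, ord_203(71) divides φ(203) = φ(7·29) = (7−1)·(29−1) = 6·28 = 168 = 2^3 · 3 · 7.
Divisors of 168: 1, 2, 3, 4, 6, 7, 8, 12, 14, 21, 24, 28, 42, 56, 84, 168.
Compute 71^d (mod 203) for the divisors d until we hit 1:
71^1 ≡ 71
71^2 ≡ 169
71^3 ≡ 22
71^4 ≡ 141
71^6 ≡ 78
71^7 ≡ 57
71^8 ≡ 190
71^12 ≡ 197
71^14 ≡ 1
So ord_203(71) = 14.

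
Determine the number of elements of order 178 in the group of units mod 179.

φ(179) = 179 − 1 = 178 = 2 · 89.
In a cyclic group of order 178, there are φ(d) elements of order d for each divisor d of 178, and zero for non-divisors.
178 = 2 · 89 divides 178, and φ(178) = 88.

88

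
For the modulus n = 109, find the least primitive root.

6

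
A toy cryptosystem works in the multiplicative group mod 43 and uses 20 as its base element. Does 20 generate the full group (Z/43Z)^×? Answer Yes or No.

φ(43) = 43 − 1 = 42 = 2 · 3 · 7.
An element g generates (Z/43Z)^× iff g^(42/q) ≢ 1 (mod 43) for each prime q ∈ {2, 3, 7}.
20^21 ≡ 42 (mod 43)  [q = 2: ≢ 1 ✓]
20^14 ≡ 36 (mod 43)  [q = 3: ≢ 1 ✓]
20^6 ≡ 4 (mod 43)  [q = 7: ≢ 1 ✓]
All checks pass, so 20 has order 42 and is a primitive root modulo 43.

Yes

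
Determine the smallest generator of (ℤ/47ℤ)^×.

φ(47) = 47 − 1 = 46 = 2 · 23.
g is a primitive root iff g^(46/q) ≢ 1 (mod 47) for each prime q ∈ {2, 23}.
g = 2: 2^23 ≡ 1 — hits 1, so not a primitive root.
g = 3: 3^23 ≡ 1 — hits 1, so not a primitive root.
g = 4: 4^23 ≡ 1 — hits 1, so not a primitive root.
g = 5: 5^23 ≡ 46; 5^2 ≡ 25 — none is 1, so 5 is a primitive root.
Hence the least primitive root of 47 is 5.

5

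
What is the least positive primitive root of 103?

5

φ(103) = 103 − 1 = 102 = 2 · 3 · 17.
g is a primitive root iff g^(102/q) ≢ 1 (mod 103) for each prime q ∈ {2, 3, 17}.
g = 2: 2^51 ≡ 1 — hits 1, so not a primitive root.
g = 3: 3^51 ≡ 102; 3^34 ≡ 1 — hits 1, so not a primitive root.
g = 4: 4^51 ≡ 1 — hits 1, so not a primitive root.
g = 5: 5^51 ≡ 102; 5^34 ≡ 56; 5^6 ≡ 72 — none is 1, so 5 is a primitive root.
The smallest primitive root modulo 103 is 5.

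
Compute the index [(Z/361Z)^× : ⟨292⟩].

114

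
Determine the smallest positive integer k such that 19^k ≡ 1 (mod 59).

29

Since 19 ∈ (Z/59Z)^×, its order divides φ(59) = 59 − 1 = 58 = 2 · 29.
Divisors of 58: 1, 2, 29, 58.
Test each divisor d:
19^1 ≡ 19 (mod 59)
19^2 ≡ 7 (mod 59)
19^29 ≡ 1 (mod 59) ✓
Therefore the multiplicative order of 19 modulo 59 is 29.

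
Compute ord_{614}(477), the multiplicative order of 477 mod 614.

153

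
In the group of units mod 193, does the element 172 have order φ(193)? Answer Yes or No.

No

φ(193) = 193 − 1 = 192 = 2^6 · 3.
Test 172^(192/q) mod 193 for each prime factor q of 192:
172^96 ≡ 1 (mod 193)  [q = 2: ≡ 1 ✗]
172^64 ≡ 108 (mod 193)  [q = 3: ≢ 1 ✓]
Since 172^96 ≡ 1, the order of 172 divides 96 < 192, so 172 is not a primitive root.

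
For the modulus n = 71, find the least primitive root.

φ(71) = 71 − 1 = 70 = 2 · 5 · 7.
g is a primitive root iff g^(70/q) ≢ 1 (mod 71) for each prime q ∈ {2, 5, 7}.
g = 2: 2^35 ≡ 1 — hits 1, so not a primitive root.
g = 3: 3^35 ≡ 1 — hits 1, so not a primitive root.
g = 4: 4^35 ≡ 1 — hits 1, so not a primitive root.
g = 5: 5^35 ≡ 1 — hits 1, so not a primitive root.
g = 6: 6^35 ≡ 1 — hits 1, so not a primitive root.
g = 7: 7^35 ≡ 70; 7^14 ≡ 54; 7^10 ≡ 45 — none is 1, so 7 is a primitive root.
The smallest primitive root modulo 71 is 7.

7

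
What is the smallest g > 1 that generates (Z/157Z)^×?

φ(157) = 157 − 1 = 156 = 2^2 · 3 · 13.
Test candidates g = 2, 3, … against the prime factors q ∈ {2, 3, 13} of φ(157): g is a generator iff g^(156/q) ≢ 1 for every such q.
g = 2: 2^78 ≡ 156; 2^52 ≡ 1 — hits 1, so not a primitive root.
g = 3: 3^78 ≡ 1 — hits 1, so not a primitive root.
g = 4: 4^78 ≡ 1 — hits 1, so not a primitive root.
g = 5: 5^78 ≡ 156; 5^52 ≡ 12; 5^12 ≡ 130 — none is 1, so 5 is a primitive root.
The smallest primitive root modulo 157 is 5.

5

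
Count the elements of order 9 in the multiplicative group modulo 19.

φ(19) = 19 − 1 = 18 = 2 · 3^2.
Since (Z/19Z)^× is cyclic of order 18, the number of elements of order d is φ(d) when d | 18 and 0 otherwise.
9 = 3^2 divides 18, and φ(9) = 6.

6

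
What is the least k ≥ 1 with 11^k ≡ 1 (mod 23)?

22

ord(11) | φ(23) = 23 − 1 = 22 = 2 · 11.
Divisors of 22: 1, 2, 11, 22.
Test each divisor d:
11^1 ≡ 11 (mod 23)
11^2 ≡ 6 (mod 23)
11^11 ≡ 22 (mod 23)
11^22 ≡ 1 (mod 23) ✓
The smallest such exponent is 22, so the order of 11 is 22.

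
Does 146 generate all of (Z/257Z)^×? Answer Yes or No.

φ(257) = 257 − 1 = 256 = 2^8.
146 is a primitive root mod 257 iff 146^(φ(257)/q) ≢ 1 for every prime q | φ(257), i.e. q ∈ {2}.
146^128 ≡ 1 (mod 257)  [q = 2: ≡ 1 ✗]
Since 146^128 ≡ 1, the order of 146 divides 128 < 256, so 146 is not a primitive root.

No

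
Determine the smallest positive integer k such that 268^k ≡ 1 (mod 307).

Since 268 ∈ (Z/307Z)^×, its order divides φ(307) = 307 − 1 = 306 = 2 · 3^2 · 17.
Divisors of 306: 1, 2, 3, 6, 9, 17, 18, 34, 51, 102, 153, 306.
Compute 268^d (mod 307) for the divisors d until we hit 1:
268^1 ≡ 268 (mod 307)
268^2 ≡ 293 (mod 307)
268^3 ≡ 239 (mod 307)
268^6 ≡ 19 (mod 307)
268^9 ≡ 243 (mod 307)
268^17 ≡ 139 (mod 307)
268^18 ≡ 105 (mod 307)
268^34 ≡ 287 (mod 307)
268^51 ≡ 290 (mod 307)
268^102 ≡ 289 (mod 307)
268^153 ≡ 306 (mod 307)
268^306 ≡ 1 (mod 307) ✓
Hence ord(268) = 306.

306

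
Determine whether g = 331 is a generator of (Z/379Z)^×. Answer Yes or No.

No

φ(379) = 379 − 1 = 378 = 2 · 3^3 · 7.
Test 331^(378/q) mod 379 for each prime factor q of 378:
331^189 ≡ 1 (mod 379)  [q = 2: ≡ 1 ✗]
331^126 ≡ 1 (mod 379)  [q = 3: ≡ 1 ✗]
331^54 ≡ 125 (mod 379)  [q = 7: ≢ 1 ✓]
331^189 ≡ 1 shows ord(331) | 189, strictly less than φ(379); not a primitive root.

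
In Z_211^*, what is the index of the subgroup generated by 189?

The order of 189 must divide φ(211) = 211 − 1 = 210 = 2 · 3 · 5 · 7.
Divisors of 210: 1, 2, 3, 5, 6, 7, 10, 14, 15, 21, 30, 35, 42, 70, 105, 210.
Check 189^d mod 211 for each divisor in increasing order:
189^1 ≡ 189
189^2 ≡ 62
189^3 ≡ 113
189^5 ≡ 43
189^6 ≡ 109
189^7 ≡ 134
189^10 ≡ 161
189^14 ≡ 21
189^15 ≡ 171
189^21 ≡ 71
189^30 ≡ 123
189^35 ≡ 14
189^42 ≡ 188
189^70 ≡ 196
189^105 ≡ 1
The order of 189 is 105, so the subgroup it generates has 105 elements.
The index is φ(211) / ord(189) = 210 / 105 = 2.

2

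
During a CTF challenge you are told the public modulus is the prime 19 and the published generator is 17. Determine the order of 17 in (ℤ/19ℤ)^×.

Since 17 ∈ (Z/19Z)^×, its order divides φ(19) = 19 − 1 = 18 = 2 · 3^2.
Divisors of 18: 1, 2, 3, 6, 9, 18.
Compute 17^d (mod 19) for the divisors d until we hit 1:
17^1 ≡ 17
17^2 ≡ 4
17^3 ≡ 11
17^6 ≡ 7
17^9 ≡ 1
Therefore the multiplicative order of 17 modulo 19 is 9.

9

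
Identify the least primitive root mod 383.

5

φ(383) = 383 − 1 = 382 = 2 · 191.
g is a primitive root iff g^(382/q) ≢ 1 (mod 383) for each prime q ∈ {2, 191}.
g = 2: 2^191 ≡ 1 — hits 1, so not a primitive root.
g = 3: 3^191 ≡ 1 — hits 1, so not a primitive root.
g = 4: 4^191 ≡ 1 — hits 1, so not a primitive root.
g = 5: 5^191 ≡ 382; 5^2 ≡ 25 — none is 1, so 5 is a primitive root.
Hence the least primitive root of 383 is 5.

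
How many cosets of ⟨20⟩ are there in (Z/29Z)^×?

4

By Lagrange's theorem, ord_29(20) divides φ(29) = 29 − 1 = 28 = 2^2 · 7.
Divisors of 28: 1, 2, 4, 7, 14, 28.
Evaluate successive powers at the divisors of 28:
20^1 ≡ 20 (mod 29)
20^2 ≡ 23 (mod 29)
20^4 ≡ 7 (mod 29)
20^7 ≡ 1 (mod 29) ✓
Thus |⟨20⟩| = ord(20) = 7.
Index = |(Z/29Z)^×| / |⟨20⟩| = 28 / 7 = 4.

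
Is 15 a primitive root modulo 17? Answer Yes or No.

φ(17) = 17 − 1 = 16 = 2^4.
15 is a primitive root mod 17 iff 15^(φ(17)/q) ≢ 1 for every prime q | φ(17), i.e. q ∈ {2}.
15^8 ≡ 1 (mod 17)  [q = 2: ≡ 1 ✗]
15^8 ≡ 1 shows ord(15) | 8, strictly less than φ(17); not a primitive root.

No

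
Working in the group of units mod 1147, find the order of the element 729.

15

ord(729) | φ(1147) = φ(31·37) = (31−1)·(37−1) = 30·36 = 1080 = 2^3 · 3^3 · 5.
Divisors of 1080: 1, 2, 3, 4, 5, 6, 8, 9, 10, 12, 15, 18, 20, 24, 27, 30, 36, 40, 45, 54, 60, 72, 90, 108, 120, 135, 180, 216, 270, 360, 540, 1080.
Check 729^d mod 1147 for each divisor in increasing order:
729^1 ≡ 729 (mod 1147)
729^2 ≡ 380 (mod 1147)
729^3 ≡ 593 (mod 1147)
729^4 ≡ 1025 (mod 1147)
729^5 ≡ 528 (mod 1147)
729^6 ≡ 667 (mod 1147)
729^8 ≡ 1120 (mod 1147)
729^9 ≡ 963 (mod 1147)
729^10 ≡ 63 (mod 1147)
729^12 ≡ 1000 (mod 1147)
729^15 ≡ 1 (mod 1147) ✓
Hence ord(729) = 15.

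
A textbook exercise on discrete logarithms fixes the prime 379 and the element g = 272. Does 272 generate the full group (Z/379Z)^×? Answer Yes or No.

No

φ(379) = 379 − 1 = 378 = 2 · 3^3 · 7.
It suffices to check that the order of 272 is not a proper divisor of 378: compute 272^(378/q) for q ∈ {2, 3, 7}.
272^189 ≡ 378 (mod 379)  [q = 2: ≢ 1 ✓]
272^126 ≡ 51 (mod 379)  [q = 3: ≢ 1 ✓]
272^54 ≡ 1 (mod 379)  [q = 7: ≡ 1 ✗]
272^54 ≡ 1 shows ord(272) | 54, strictly less than φ(379); not a primitive root.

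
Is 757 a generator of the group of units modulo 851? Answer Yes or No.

No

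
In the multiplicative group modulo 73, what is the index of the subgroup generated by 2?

Since 2 ∈ (Z/73Z)^×, its order divides φ(73) = 73 − 1 = 72 = 2^3 · 3^2.
Divisors of 72: 1, 2, 3, 4, 6, 8, 9, 12, 18, 24, 36, 72.
Check 2^d mod 73 for each divisor in increasing order:
2^1 ≡ 2
2^2 ≡ 4
2^3 ≡ 8
2^4 ≡ 16
2^6 ≡ 64
2^8 ≡ 37
2^9 ≡ 1
Thus |⟨2⟩| = ord(2) = 9.
Index = |(Z/73Z)^×| / |⟨2⟩| = 72 / 9 = 8.

8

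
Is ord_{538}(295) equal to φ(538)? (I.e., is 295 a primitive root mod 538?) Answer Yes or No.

Yes

φ(538) = φ(2)·φ(269) = 1·268 = 268 = 2^2 · 67.
295 is a primitive root mod 538 iff 295^(φ(538)/q) ≢ 1 for every prime q | φ(538), i.e. q ∈ {2, 67}.
295^134 ≡ 537 (mod 538)  [q = 2: ≢ 1 ✓]
295^4 ≡ 483 (mod 538)  [q = 67: ≢ 1 ✓]
All checks pass, so 295 has order 268 and is a primitive root modulo 538.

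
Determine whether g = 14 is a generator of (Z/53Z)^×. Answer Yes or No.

Yes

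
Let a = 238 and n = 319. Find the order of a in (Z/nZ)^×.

By Lagrange's theorem, ord_319(238) divides φ(319) = φ(11·29) = (11−1)·(29−1) = 10·28 = 280 = 2^3 · 5 · 7.
Divisors of 280: 1, 2, 4, 5, 7, 8, 10, 14, 20, 28, 35, 40, 56, 70, 140, 280.
Compute 238^d (mod 319) for the divisors d until we hit 1:
238^1 ≡ 238 (mod 319)
238^2 ≡ 181 (mod 319)
238^4 ≡ 223 (mod 319)
238^5 ≡ 120 (mod 319)
238^7 ≡ 28 (mod 319)
238^8 ≡ 284 (mod 319)
238^10 ≡ 45 (mod 319)
238^14 ≡ 146 (mod 319)
238^20 ≡ 111 (mod 319)
238^28 ≡ 262 (mod 319)
238^35 ≡ 318 (mod 319)
238^40 ≡ 199 (mod 319)
238^56 ≡ 59 (mod 319)
238^70 ≡ 1 (mod 319) ✓
Therefore the multiplicative order of 238 modulo 319 is 70.

70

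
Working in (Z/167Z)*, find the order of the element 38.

83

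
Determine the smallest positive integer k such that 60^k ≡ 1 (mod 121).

Since 60 ∈ (Z/121Z)^×, its order divides φ(121) = φ(11^2) = 11·(11−1) = 110 = 2 · 5 · 11.
Divisors of 110: 1, 2, 5, 10, 11, 22, 55, 110.
Check 60^d mod 121 for each divisor in increasing order:
60^1 ≡ 60 (mod 121)
60^2 ≡ 91 (mod 121)
60^5 ≡ 34 (mod 121)
60^10 ≡ 67 (mod 121)
60^11 ≡ 27 (mod 121)
60^22 ≡ 3 (mod 121)
60^55 ≡ 1 (mod 121) ✓
So ord_121(60) = 55.

55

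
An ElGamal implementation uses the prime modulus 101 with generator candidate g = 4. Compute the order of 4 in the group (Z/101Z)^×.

50

ord(4) | φ(101) = 101 − 1 = 100 = 2^2 · 5^2.
Divisors of 100: 1, 2, 4, 5, 10, 20, 25, 50, 100.
Test each divisor d:
4^1 ≡ 4 (mod 101)
4^2 ≡ 16 (mod 101)
4^4 ≡ 54 (mod 101)
4^5 ≡ 14 (mod 101)
4^10 ≡ 95 (mod 101)
4^20 ≡ 36 (mod 101)
4^25 ≡ 100 (mod 101)
4^50 ≡ 1 (mod 101) ✓
The smallest such exponent is 50, so the order of 4 is 50.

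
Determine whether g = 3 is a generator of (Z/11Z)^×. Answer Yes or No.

φ(11) = 11 − 1 = 10 = 2 · 5.
An element g generates (Z/11Z)^× iff g^(10/q) ≢ 1 (mod 11) for each prime q ∈ {2, 5}.
3^5 ≡ 1 (mod 11)  [q = 2: ≡ 1 ✗]
3^2 ≡ 9 (mod 11)  [q = 5: ≢ 1 ✓]
The check at q = 2 fails, so 3 generates a proper subgroup.

No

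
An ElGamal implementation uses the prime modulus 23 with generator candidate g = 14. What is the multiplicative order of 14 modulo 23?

By Lagrange's theorem, ord_23(14) divides φ(23) = 23 − 1 = 22 = 2 · 11.
Divisors of 22: 1, 2, 11, 22.
Compute 14^d (mod 23) for the divisors d until we hit 1:
14^1 ≡ 14 (mod 23)
14^2 ≡ 12 (mod 23)
14^11 ≡ 22 (mod 23)
14^22 ≡ 1 (mod 23) ✓
Hence ord(14) = 22.

22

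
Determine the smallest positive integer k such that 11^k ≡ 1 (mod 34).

ord(11) | φ(34) = φ(2)·φ(17) = 1·16 = 16 = 2^4.
Divisors of 16: 1, 2, 4, 8, 16.
Test each divisor d:
11^1 ≡ 11 (mod 34)
11^2 ≡ 19 (mod 34)
11^4 ≡ 21 (mod 34)
11^8 ≡ 33 (mod 34)
11^16 ≡ 1 (mod 34) ✓
Therefore the multiplicative order of 11 modulo 34 is 16.

16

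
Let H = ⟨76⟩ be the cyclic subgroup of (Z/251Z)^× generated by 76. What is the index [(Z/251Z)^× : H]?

1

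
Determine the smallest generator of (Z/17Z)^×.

3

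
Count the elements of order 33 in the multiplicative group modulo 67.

20

φ(67) = 67 − 1 = 66 = 2 · 3 · 11.
(Z/67Z)^× is cyclic (|G| = 66); a cyclic group of order m has exactly φ(d) elements of each order d | m, and none otherwise.
33 = 3 · 11 divides 66, and φ(33) = 20.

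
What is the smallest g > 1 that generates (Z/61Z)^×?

2

φ(61) = 61 − 1 = 60 = 2^2 · 3 · 5.
g is a primitive root iff g^(60/q) ≢ 1 (mod 61) for each prime q ∈ {2, 3, 5}.
g = 2: 2^30 ≡ 60; 2^20 ≡ 47; 2^12 ≡ 9 — none is 1, so 2 is a primitive root.
Hence the least primitive root of 61 is 2.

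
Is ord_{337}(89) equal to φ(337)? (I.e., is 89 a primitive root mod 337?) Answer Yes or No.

Yes

φ(337) = 337 − 1 = 336 = 2^4 · 3 · 7.
An element g generates (Z/337Z)^× iff g^(336/q) ≢ 1 (mod 337) for each prime q ∈ {2, 3, 7}.
89^168 ≡ 336 (mod 337)  [q = 2: ≢ 1 ✓]
89^112 ≡ 208 (mod 337)  [q = 3: ≢ 1 ✓]
89^48 ≡ 8 (mod 337)  [q = 7: ≢ 1 ✓]
Every test exponent gives a nontrivial residue, hence 89 generates the full group.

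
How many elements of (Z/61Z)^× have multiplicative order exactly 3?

2

φ(61) = 61 − 1 = 60 = 2^2 · 3 · 5.
(Z/61Z)^× is cyclic (|G| = 60); a cyclic group of order m has exactly φ(d) elements of each order d | m, and none otherwise.
3 | 60, and φ(3) = 3 − 1 = 2.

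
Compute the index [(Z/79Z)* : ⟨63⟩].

1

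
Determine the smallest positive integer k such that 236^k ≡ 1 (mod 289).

Since 236 ∈ (Z/289Z)^×, its order divides φ(289) = φ(17^2) = 17·(17−1) = 272 = 2^4 · 17.
Divisors of 272: 1, 2, 4, 8, 16, 17, 34, 68, 136, 272.
Test each divisor d:
236^1 ≡ 236
236^2 ≡ 208
236^4 ≡ 203
236^8 ≡ 171
236^16 ≡ 52
236^17 ≡ 134
236^34 ≡ 38
236^68 ≡ 288
236^136 ≡ 1
So ord_289(236) = 136.

136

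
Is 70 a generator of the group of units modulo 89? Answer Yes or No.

φ(89) = 89 − 1 = 88 = 2^3 · 11.
An element g generates (Z/89Z)^× iff g^(88/q) ≢ 1 (mod 89) for each prime q ∈ {2, 11}.
70^44 ≡ 88 (mod 89)  [q = 2: ≢ 1 ✓]
70^8 ≡ 2 (mod 89)  [q = 11: ≢ 1 ✓]
All checks pass, so 70 has order 88 and is a primitive root modulo 89.

Yes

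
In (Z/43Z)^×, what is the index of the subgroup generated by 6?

14

The order of 6 must divide φ(43) = 43 − 1 = 42 = 2 · 3 · 7.
Divisors of 42: 1, 2, 3, 6, 7, 14, 21, 42.
Check 6^d mod 43 for each divisor in increasing order:
6^1 ≡ 6 (mod 43)
6^2 ≡ 36 (mod 43)
6^3 ≡ 1 (mod 43) ✓
The order of 6 is 3, so the subgroup it generates has 3 elements.
The index is φ(43) / ord(6) = 42 / 3 = 14.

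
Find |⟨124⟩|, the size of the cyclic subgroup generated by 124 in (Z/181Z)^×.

180

Since 124 ∈ (Z/181Z)^×, its order divides φ(181) = 181 − 1 = 180 = 2^2 · 3^2 · 5.
Divisors of 180: 1, 2, 3, 4, 5, 6, 9, 10, 12, 15, 18, 20, 30, 36, 45, 60, 90, 180.
Evaluate successive powers at the divisors of 180:
124^1 ≡ 124 (mod 181)
124^2 ≡ 172 (mod 181)
124^3 ≡ 151 (mod 181)
124^4 ≡ 81 (mod 181)
124^5 ≡ 89 (mod 181)
124^6 ≡ 176 (mod 181)
124^9 ≡ 150 (mod 181)
124^10 ≡ 138 (mod 181)
124^12 ≡ 25 (mod 181)
124^15 ≡ 155 (mod 181)
124^18 ≡ 56 (mod 181)
124^20 ≡ 39 (mod 181)
124^30 ≡ 133 (mod 181)
124^36 ≡ 59 (mod 181)
124^45 ≡ 162 (mod 181)
124^60 ≡ 132 (mod 181)
124^90 ≡ 180 (mod 181)
124^180 ≡ 1 (mod 181) ✓
Therefore the multiplicative order of 124 modulo 181 is 180.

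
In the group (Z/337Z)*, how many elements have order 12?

φ(337) = 337 − 1 = 336 = 2^4 · 3 · 7.
(Z/337Z)^× is cyclic (|G| = 336); a cyclic group of order m has exactly φ(d) elements of each order d | m, and none otherwise.
12 = 2^2 · 3 divides 336, and φ(12) = 4.

4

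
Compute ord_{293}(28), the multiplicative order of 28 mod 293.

292

The order of 28 must divide φ(293) = 293 − 1 = 292 = 2^2 · 73.
Divisors of 292: 1, 2, 4, 73, 146, 292.
Evaluate successive powers at the divisors of 292:
28^1 ≡ 28 (mod 293)
28^2 ≡ 198 (mod 293)
28^4 ≡ 235 (mod 293)
28^73 ≡ 155 (mod 293)
28^146 ≡ 292 (mod 293)
28^292 ≡ 1 (mod 293) ✓
So ord_293(28) = 292.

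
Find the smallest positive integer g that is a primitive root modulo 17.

3

φ(17) = 17 − 1 = 16 = 2^4.
g is a primitive root iff g^(16/q) ≢ 1 (mod 17) for each prime q ∈ {2}.
g = 2: 2^8 ≡ 1 — hits 1, so not a primitive root.
g = 3: 3^8 ≡ 16 — none is 1, so 3 is a primitive root.
Hence the least primitive root of 17 is 3.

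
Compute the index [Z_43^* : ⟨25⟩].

By Lagrange's theorem, ord_43(25) divides φ(43) = 43 − 1 = 42 = 2 · 3 · 7.
Divisors of 42: 1, 2, 3, 6, 7, 14, 21, 42.
Evaluate successive powers at the divisors of 42:
25^1 ≡ 25
25^2 ≡ 23
25^3 ≡ 16
25^6 ≡ 41
25^7 ≡ 36
25^14 ≡ 6
25^21 ≡ 1
Thus |⟨25⟩| = ord(25) = 21.
Index = |(Z/43Z)^×| / |⟨25⟩| = 42 / 21 = 2.

2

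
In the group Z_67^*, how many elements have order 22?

φ(67) = 67 − 1 = 66 = 2 · 3 · 11.
Since (Z/67Z)^× is cyclic of order 66, the number of elements of order d is φ(d) when d | 66 and 0 otherwise.
22 = 2 · 11 divides 66, and φ(22) = 10.

10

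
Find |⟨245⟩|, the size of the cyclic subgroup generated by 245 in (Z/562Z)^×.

28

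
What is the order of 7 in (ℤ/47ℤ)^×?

23

ord(7) | φ(47) = 47 − 1 = 46 = 2 · 23.
Divisors of 46: 1, 2, 23, 46.
Compute 7^d (mod 47) for the divisors d until we hit 1:
7^1 ≡ 7 (mod 47)
7^2 ≡ 2 (mod 47)
7^23 ≡ 1 (mod 47) ✓
Hence ord(7) = 23.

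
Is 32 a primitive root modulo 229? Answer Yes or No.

φ(229) = 229 − 1 = 228 = 2^2 · 3 · 19.
It suffices to check that the order of 32 is not a proper divisor of 228: compute 32^(228/q) for q ∈ {2, 3, 19}.
32^114 ≡ 228 (mod 229)  [q = 2: ≢ 1 ✓]
32^76 ≡ 1 (mod 229)  [q = 3: ≡ 1 ✗]
32^12 ≡ 60 (mod 229)  [q = 19: ≢ 1 ✓]
Since 32^76 ≡ 1, the order of 32 divides 76 < 228, so 32 is not a primitive root.

No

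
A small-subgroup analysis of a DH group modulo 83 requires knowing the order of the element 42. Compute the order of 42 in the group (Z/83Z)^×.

82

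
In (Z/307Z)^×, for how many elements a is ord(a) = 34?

16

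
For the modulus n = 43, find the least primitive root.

3

φ(43) = 43 − 1 = 42 = 2 · 3 · 7.
Test candidates g = 2, 3, … against the prime factors q ∈ {2, 3, 7} of φ(43): g is a generator iff g^(42/q) ≢ 1 for every such q.
g = 2: 2^21 ≡ 42; 2^14 ≡ 1 — hits 1, so not a primitive root.
g = 3: 3^21 ≡ 42; 3^14 ≡ 36; 3^6 ≡ 41 — none is 1, so 3 is a primitive root.
The smallest primitive root modulo 43 is 3.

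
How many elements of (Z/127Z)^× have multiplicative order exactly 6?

φ(127) = 127 − 1 = 126 = 2 · 3^2 · 7.
Since (Z/127Z)^× is cyclic of order 126, the number of elements of order d is φ(d) when d | 126 and 0 otherwise.
6 = 2 · 3 divides 126, and φ(6) = 2.

2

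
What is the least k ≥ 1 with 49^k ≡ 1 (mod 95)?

6

Since 49 ∈ (Z/95Z)^×, its order divides φ(95) = φ(5·19) = (5−1)·(19−1) = 4·18 = 72 = 2^3 · 3^2.
Divisors of 72: 1, 2, 3, 4, 6, 8, 9, 12, 18, 24, 36, 72.
Check 49^d mod 95 for each divisor in increasing order:
49^1 ≡ 49 (mod 95)
49^2 ≡ 26 (mod 95)
49^3 ≡ 39 (mod 95)
49^4 ≡ 11 (mod 95)
49^6 ≡ 1 (mod 95) ✓
Hence ord(49) = 6.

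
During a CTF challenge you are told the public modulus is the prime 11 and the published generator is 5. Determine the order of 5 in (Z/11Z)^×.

ord(5) | φ(11) = 11 − 1 = 10 = 2 · 5.
Divisors of 10: 1, 2, 5, 10.
Check 5^d mod 11 for each divisor in increasing order:
5^1 ≡ 5 (mod 11)
5^2 ≡ 3 (mod 11)
5^5 ≡ 1 (mod 11) ✓
So ord_11(5) = 5.

5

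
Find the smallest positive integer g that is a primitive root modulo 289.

φ(289) = φ(17^2) = 17·(17−1) = 272 = 2^4 · 17.
Test candidates g = 2, 3, … against the prime factors q ∈ {2, 17} of φ(289): g is a generator iff g^(272/q) ≢ 1 for every such q.
g = 2: 2^136 ≡ 1 — hits 1, so not a primitive root.
g = 3: 3^136 ≡ 288; 3^16 ≡ 171 — none is 1, so 3 is a primitive root.
So 3 is the smallest generator of (Z/289Z)^×.

3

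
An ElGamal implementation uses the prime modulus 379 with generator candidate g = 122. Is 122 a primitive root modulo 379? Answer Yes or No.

Yes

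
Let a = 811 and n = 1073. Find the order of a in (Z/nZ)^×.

18

ord(811) | φ(1073) = φ(29·37) = (29−1)·(37−1) = 28·36 = 1008 = 2^4 · 3^2 · 7.
Divisors of 1008: 1, 2, 3, 4, 6, 7, 8, 9, 12, 14, 16, 18, 21, 24, 28, 36, 42, 48, 56, 63, 72, 84, 112, 126, 144, 168, 252, 336, 504, 1008.
Evaluate successive powers at the divisors of 1008:
811^1 ≡ 811
811^2 ≡ 1045
811^3 ≡ 898
811^4 ≡ 784
811^6 ≡ 581
811^7 ≡ 144
811^8 ≡ 900
811^9 ≡ 260
811^12 ≡ 639
811^14 ≡ 349
811^16 ≡ 958
811^18 ≡ 1
Hence ord(811) = 18.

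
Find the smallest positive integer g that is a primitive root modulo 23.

φ(23) = 23 − 1 = 22 = 2 · 11.
Test candidates g = 2, 3, … against the prime factors q ∈ {2, 11} of φ(23): g is a generator iff g^(22/q) ≢ 1 for every such q.
g = 2: 2^11 ≡ 1 — hits 1, so not a primitive root.
g = 3: 3^11 ≡ 1 — hits 1, so not a primitive root.
g = 4: 4^11 ≡ 1 — hits 1, so not a primitive root.
g = 5: 5^11 ≡ 22; 5^2 ≡ 2 — none is 1, so 5 is a primitive root.
The smallest primitive root modulo 23 is 5.

5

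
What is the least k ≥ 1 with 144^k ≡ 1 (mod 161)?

33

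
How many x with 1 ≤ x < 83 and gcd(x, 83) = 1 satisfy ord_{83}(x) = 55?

0

φ(83) = 83 − 1 = 82 = 2 · 41.
Since (Z/83Z)^× is cyclic of order 82, the number of elements of order d is φ(d) when d | 82 and 0 otherwise.
55 does not divide 82, so no element of (Z/83Z)^× has order 55.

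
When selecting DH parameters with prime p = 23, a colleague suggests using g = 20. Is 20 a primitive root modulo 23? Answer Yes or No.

Yes

φ(23) = 23 − 1 = 22 = 2 · 11.
An element g generates (Z/23Z)^× iff g^(22/q) ≢ 1 (mod 23) for each prime q ∈ {2, 11}.
20^11 ≡ 22 (mod 23)  [q = 2: ≢ 1 ✓]
20^2 ≡ 9 (mod 23)  [q = 11: ≢ 1 ✓]
All checks pass, so 20 has order 22 and is a primitive root modulo 23.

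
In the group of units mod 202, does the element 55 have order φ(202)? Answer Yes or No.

Yes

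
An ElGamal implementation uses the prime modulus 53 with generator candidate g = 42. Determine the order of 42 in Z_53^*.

Since 42 ∈ (Z/53Z)^×, its order divides φ(53) = 53 − 1 = 52 = 2^2 · 13.
Divisors of 52: 1, 2, 4, 13, 26, 52.
Compute 42^d (mod 53) for the divisors d until we hit 1:
42^1 ≡ 42 (mod 53)
42^2 ≡ 15 (mod 53)
42^4 ≡ 13 (mod 53)
42^13 ≡ 1 (mod 53) ✓
The smallest such exponent is 13, so the order of 42 is 13.

13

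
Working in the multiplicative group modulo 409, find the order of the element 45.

102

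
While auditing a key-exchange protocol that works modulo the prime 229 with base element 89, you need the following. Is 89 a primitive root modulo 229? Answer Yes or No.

φ(229) = 229 − 1 = 228 = 2^2 · 3 · 19.
Test 89^(228/q) mod 229 for each prime factor q of 228:
89^114 ≡ 228 (mod 229)  [q = 2: ≢ 1 ✓]
89^76 ≡ 134 (mod 229)  [q = 3: ≢ 1 ✓]
89^12 ≡ 1 (mod 229)  [q = 19: ≡ 1 ✗]
The check at q = 19 fails, so 89 generates a proper subgroup.

No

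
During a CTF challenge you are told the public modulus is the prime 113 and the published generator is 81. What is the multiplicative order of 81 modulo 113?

28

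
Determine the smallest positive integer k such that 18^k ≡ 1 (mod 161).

By Lagrange's theorem, ord_161(18) divides φ(161) = φ(7·23) = (7−1)·(23−1) = 6·22 = 132 = 2^2 · 3 · 11.
Divisors of 132: 1, 2, 3, 4, 6, 11, 12, 22, 33, 44, 66, 132.
Check 18^d mod 161 for each divisor in increasing order:
18^1 ≡ 18
18^2 ≡ 2
18^3 ≡ 36
18^4 ≡ 4
18^6 ≡ 8
18^11 ≡ 93
18^12 ≡ 64
18^22 ≡ 116
18^33 ≡ 1
So ord_161(18) = 33.

33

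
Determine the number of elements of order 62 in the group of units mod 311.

30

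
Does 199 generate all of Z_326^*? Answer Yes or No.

φ(326) = φ(2)·φ(163) = 1·162 = 162 = 2 · 3^4.
An element g generates (Z/326Z)^× iff g^(162/q) ≢ 1 (mod 326) for each prime q ∈ {2, 3}.
199^81 ≡ 1 (mod 326)  [q = 2: ≡ 1 ✗]
199^54 ≡ 1 (mod 326)  [q = 3: ≡ 1 ✗]
Since 199^81 ≡ 1, the order of 199 divides 81 < 162, so 199 is not a primitive root.

No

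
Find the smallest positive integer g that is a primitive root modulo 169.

φ(169) = φ(13^2) = 13·(13−1) = 156 = 2^2 · 3 · 13.
g is a primitive root iff g^(156/q) ≢ 1 (mod 169) for each prime q ∈ {2, 3, 13}.
g = 2: 2^78 ≡ 168; 2^52 ≡ 146; 2^12 ≡ 40 — none is 1, so 2 is a primitive root.
The smallest primitive root modulo 169 is 2.

2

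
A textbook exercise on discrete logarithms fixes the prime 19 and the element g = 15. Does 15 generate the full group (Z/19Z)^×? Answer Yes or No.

φ(19) = 19 − 1 = 18 = 2 · 3^2.
15 is a primitive root mod 19 iff 15^(φ(19)/q) ≢ 1 for every prime q | φ(19), i.e. q ∈ {2, 3}.
15^9 ≡ 18 (mod 19)  [q = 2: ≢ 1 ✓]
15^6 ≡ 11 (mod 19)  [q = 3: ≢ 1 ✓]
All checks pass, so 15 has order 18 and is a primitive root modulo 19.

Yes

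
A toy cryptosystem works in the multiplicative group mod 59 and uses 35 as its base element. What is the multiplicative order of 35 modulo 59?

The order of 35 must divide φ(59) = 59 − 1 = 58 = 2 · 29.
Divisors of 58: 1, 2, 29, 58.
Compute 35^d (mod 59) for the divisors d until we hit 1:
35^1 ≡ 35 (mod 59)
35^2 ≡ 45 (mod 59)
35^29 ≡ 1 (mod 59) ✓
Hence ord(35) = 29.

29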